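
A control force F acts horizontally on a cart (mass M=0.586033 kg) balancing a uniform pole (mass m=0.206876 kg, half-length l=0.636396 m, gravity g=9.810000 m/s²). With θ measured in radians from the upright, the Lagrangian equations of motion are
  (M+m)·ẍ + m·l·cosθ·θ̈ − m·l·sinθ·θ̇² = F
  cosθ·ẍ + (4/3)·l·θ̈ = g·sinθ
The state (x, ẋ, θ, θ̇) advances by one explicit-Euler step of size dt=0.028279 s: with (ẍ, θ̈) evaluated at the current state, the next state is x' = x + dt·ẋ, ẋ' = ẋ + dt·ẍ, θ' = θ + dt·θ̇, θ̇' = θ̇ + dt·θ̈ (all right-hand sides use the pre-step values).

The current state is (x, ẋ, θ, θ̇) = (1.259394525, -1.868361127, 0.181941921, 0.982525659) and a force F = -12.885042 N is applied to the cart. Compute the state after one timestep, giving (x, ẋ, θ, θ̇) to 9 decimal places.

sinθ=0.180939781, cosθ=0.983494177
temp = (F + m·l·θ̇²·sinθ)/(M+m) = (-12.885042 + 0.022996377)/0.792909 = -16.221338922
θ̈ = (g·sinθ − cosθ·temp)/(l·(4/3 − m·cos²θ/(M+m))) = 25.771197505
ẍ = temp − m·l·θ̈·cosθ/(M+m) = -20.429773656
Euler: x'=1.259394525+0.028279·-1.868361127=1.206559141, ẋ'=-1.868361127+0.028279·-20.429773656=-2.446094696
       θ'=0.181941921+0.028279·0.982525659=0.209726764, θ̇'=0.982525659+0.028279·25.771197505=1.711309353

(1.206559141, -2.446094696, 0.209726764, 1.711309353)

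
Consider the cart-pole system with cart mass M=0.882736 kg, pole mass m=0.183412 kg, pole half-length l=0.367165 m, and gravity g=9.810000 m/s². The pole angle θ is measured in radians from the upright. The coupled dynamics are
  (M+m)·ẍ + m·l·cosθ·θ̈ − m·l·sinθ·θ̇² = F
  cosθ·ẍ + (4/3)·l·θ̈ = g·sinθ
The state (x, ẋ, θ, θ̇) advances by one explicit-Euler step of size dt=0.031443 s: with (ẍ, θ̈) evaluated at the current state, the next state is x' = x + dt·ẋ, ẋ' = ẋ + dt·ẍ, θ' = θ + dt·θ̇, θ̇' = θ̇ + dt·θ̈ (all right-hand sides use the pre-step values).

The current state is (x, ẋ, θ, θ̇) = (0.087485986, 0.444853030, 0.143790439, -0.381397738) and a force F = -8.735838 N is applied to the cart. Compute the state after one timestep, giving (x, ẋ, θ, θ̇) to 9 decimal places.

(0.101473500, 0.143532298, 0.131798150, 0.318038634)

sinθ=0.143295457, cosθ=0.989679954
temp = (F + m·l·θ̇²·sinθ)/(M+m) = (-8.735838 + 0.001403711)/1.066148 = -8.192515757
θ̈ = (g·sinθ − cosθ·temp)/(l·(4/3 − m·cos²θ/(M+m))) = 22.244581359
ẍ = temp − m·l·θ̈·cosθ/(M+m) = -9.583078330
Euler: x'=0.087485986+0.031443·0.444853030=0.101473500, ẋ'=0.444853030+0.031443·-9.583078330=0.143532298
       θ'=0.143790439+0.031443·-0.381397738=0.131798150, θ̇'=-0.381397738+0.031443·22.244581359=0.318038634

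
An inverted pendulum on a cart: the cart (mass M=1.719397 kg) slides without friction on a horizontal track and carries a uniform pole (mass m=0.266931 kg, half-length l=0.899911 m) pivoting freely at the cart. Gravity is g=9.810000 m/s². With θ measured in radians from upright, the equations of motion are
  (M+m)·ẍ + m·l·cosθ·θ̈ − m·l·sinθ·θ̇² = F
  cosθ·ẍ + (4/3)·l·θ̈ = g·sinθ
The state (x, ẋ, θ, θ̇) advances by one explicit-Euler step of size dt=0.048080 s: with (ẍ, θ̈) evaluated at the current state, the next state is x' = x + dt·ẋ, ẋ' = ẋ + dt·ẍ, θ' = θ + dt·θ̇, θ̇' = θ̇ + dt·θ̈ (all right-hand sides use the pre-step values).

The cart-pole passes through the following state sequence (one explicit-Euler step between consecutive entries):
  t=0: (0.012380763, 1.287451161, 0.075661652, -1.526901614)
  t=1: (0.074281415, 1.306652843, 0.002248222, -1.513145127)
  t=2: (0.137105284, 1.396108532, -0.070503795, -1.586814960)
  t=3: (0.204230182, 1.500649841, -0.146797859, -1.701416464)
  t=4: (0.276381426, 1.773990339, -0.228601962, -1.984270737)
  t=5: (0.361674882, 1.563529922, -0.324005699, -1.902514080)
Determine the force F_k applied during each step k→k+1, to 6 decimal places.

F_0 = 0.819478 N
F_1 = 3.326381 N
F_2 = 3.790380 N
F_3 = 9.996245 N
F_4 = -8.082572 N

step 0→1:
  ẍ = (ẋ'−ẋ)/dt = (1.306652843−1.287451161)/0.048080 = 0.399369
  θ̈ = (θ̇'−θ̇)/dt = (-1.513145127−-1.526901614)/0.048080 = 0.286117
  sinθ=0.075589, cosθ=0.997139
  F = (M+m)·ẍ + m·l·cosθ·θ̈ − m·l·sinθ·θ̇² = 0.793279 + 0.068533 − 0.042333 = 0.819478
step 1→2:
  ẍ = (ẋ'−ẋ)/dt = (1.396108532−1.306652843)/0.048080 = 1.860559
  θ̈ = (θ̇'−θ̇)/dt = (-1.586814960−-1.513145127)/0.048080 = -1.532234
  sinθ=0.002248, cosθ=0.999997
  F = (M+m)·ẍ + m·l·cosθ·θ̈ − m·l·sinθ·θ̇² = 3.695681 + -0.368063 − 0.001237 = 3.326381
step 2→3:
  ẍ = (ẋ'−ẋ)/dt = (1.500649841−1.396108532)/0.048080 = 2.174320
  θ̈ = (θ̇'−θ̇)/dt = (-1.701416464−-1.586814960)/0.048080 = -2.383559
  sinθ=-0.070445, cosθ=0.997516
  F = (M+m)·ẍ + m·l·cosθ·θ̈ − m·l·sinθ·θ̇² = 4.318913 + -0.571142 − -0.042609 = 3.790380
step 3→4:
  ẍ = (ẋ'−ẋ)/dt = (1.773990339−1.500649841)/0.048080 = 5.685119
  θ̈ = (θ̇'−θ̇)/dt = (-1.984270737−-1.701416464)/0.048080 = -5.882992
  sinθ=-0.146271, cosθ=0.989245
  F = (M+m)·ẍ + m·l·cosθ·θ̈ − m·l·sinθ·θ̇² = 11.292510 + -1.397979 − -0.101714 = 9.996245
step 4→5:
  ẍ = (ẋ'−ẋ)/dt = (1.563529922−1.773990339)/0.048080 = -4.377297
  θ̈ = (θ̇'−θ̇)/dt = (-1.902514080−-1.984270737)/0.048080 = 1.700430
  sinθ=-0.226616, cosθ=0.973984
  F = (M+m)·ẍ + m·l·cosθ·θ̈ − m·l·sinθ·θ̇² = -8.694747 + 0.397841 − -0.214334 = -8.082572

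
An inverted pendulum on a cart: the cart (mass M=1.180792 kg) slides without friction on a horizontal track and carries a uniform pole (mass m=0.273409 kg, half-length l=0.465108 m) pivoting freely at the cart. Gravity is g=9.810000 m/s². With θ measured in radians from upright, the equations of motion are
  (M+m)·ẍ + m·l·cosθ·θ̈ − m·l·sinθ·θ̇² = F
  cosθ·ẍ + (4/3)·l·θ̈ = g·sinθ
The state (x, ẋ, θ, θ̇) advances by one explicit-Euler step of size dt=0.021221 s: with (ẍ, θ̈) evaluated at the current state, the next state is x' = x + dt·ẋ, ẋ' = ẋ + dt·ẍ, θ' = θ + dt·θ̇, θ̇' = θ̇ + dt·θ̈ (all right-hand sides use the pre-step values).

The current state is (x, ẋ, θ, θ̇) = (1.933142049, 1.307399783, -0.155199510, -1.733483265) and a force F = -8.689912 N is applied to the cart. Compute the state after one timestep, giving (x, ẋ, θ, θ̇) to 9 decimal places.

sinθ=-0.154577214, cosθ=0.987980711
temp = (F + m·l·θ̇²·sinθ)/(M+m) = (-8.689912 + -0.059067882)/1.454201 = -6.016348415
θ̈ = (g·sinθ − cosθ·temp)/(l·(4/3 − m·cos²θ/(M+m))) = 8.279246979
ẍ = temp − m·l·θ̈·cosθ/(M+m) = -6.731637308
Euler: x'=1.933142049+0.021221·1.307399783=1.960886380, ẋ'=1.307399783+0.021221·-6.731637308=1.164547708
       θ'=-0.155199510+0.021221·-1.733483265=-0.191985758, θ̇'=-1.733483265+0.021221·8.279246979=-1.557789365

(1.960886380, 1.164547708, -0.191985758, -1.557789365)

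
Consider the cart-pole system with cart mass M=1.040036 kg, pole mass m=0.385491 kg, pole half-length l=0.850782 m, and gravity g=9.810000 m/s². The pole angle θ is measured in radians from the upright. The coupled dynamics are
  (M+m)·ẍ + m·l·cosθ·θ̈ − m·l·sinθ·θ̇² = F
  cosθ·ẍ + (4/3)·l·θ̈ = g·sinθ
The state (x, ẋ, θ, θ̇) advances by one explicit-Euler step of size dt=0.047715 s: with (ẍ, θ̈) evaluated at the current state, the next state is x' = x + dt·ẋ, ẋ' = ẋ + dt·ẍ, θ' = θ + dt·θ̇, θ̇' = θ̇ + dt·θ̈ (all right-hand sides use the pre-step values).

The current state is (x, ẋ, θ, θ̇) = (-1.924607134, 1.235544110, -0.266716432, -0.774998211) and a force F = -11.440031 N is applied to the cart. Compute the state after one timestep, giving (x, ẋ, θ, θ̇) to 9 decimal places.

(-1.865653147, 0.791156737, -0.303695472, -0.505860173)

sinθ=-0.263565397, cosθ=0.964641530
temp = (F + m·l·θ̇²·sinθ)/(M+m) = (-11.440031 + -0.051918523)/1.425527 = -8.061544624
θ̈ = (g·sinθ − cosθ·temp)/(l·(4/3 − m·cos²θ/(M+m))) = 5.640533123
ẍ = temp − m·l·θ̈·cosθ/(M+m) = -9.313368405
Euler: x'=-1.924607134+0.047715·1.235544110=-1.865653147, ẋ'=1.235544110+0.047715·-9.313368405=0.791156737
       θ'=-0.266716432+0.047715·-0.774998211=-0.303695472, θ̇'=-0.774998211+0.047715·5.640533123=-0.505860173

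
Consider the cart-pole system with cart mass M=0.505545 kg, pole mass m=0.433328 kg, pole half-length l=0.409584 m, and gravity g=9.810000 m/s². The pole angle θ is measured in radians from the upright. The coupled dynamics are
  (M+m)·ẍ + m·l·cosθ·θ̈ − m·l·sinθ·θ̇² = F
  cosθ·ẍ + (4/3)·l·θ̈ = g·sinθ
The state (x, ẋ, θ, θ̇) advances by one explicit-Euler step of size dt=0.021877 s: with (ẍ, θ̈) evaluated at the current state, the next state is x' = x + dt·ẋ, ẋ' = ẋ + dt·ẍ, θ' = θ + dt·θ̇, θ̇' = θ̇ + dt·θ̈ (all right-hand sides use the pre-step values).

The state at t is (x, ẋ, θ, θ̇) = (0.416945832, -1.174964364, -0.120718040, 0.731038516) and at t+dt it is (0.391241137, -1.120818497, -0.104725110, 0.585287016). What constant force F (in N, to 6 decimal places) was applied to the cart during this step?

ẍ = (ẋ'−ẋ)/dt = (-1.120818497−-1.174964364)/0.021877 = 2.475013
θ̈ = (θ̇'−θ̇)/dt = (0.585287016−0.731038516)/0.021877 = -6.662317
sinθ=-0.120425, cosθ=0.992722
F = (M+m)·ẍ + m·l·cosθ·θ̈ − m·l·sinθ·θ̇² = 2.323723 + -1.173851 − -0.011422 = 1.161295

F = 1.161295 N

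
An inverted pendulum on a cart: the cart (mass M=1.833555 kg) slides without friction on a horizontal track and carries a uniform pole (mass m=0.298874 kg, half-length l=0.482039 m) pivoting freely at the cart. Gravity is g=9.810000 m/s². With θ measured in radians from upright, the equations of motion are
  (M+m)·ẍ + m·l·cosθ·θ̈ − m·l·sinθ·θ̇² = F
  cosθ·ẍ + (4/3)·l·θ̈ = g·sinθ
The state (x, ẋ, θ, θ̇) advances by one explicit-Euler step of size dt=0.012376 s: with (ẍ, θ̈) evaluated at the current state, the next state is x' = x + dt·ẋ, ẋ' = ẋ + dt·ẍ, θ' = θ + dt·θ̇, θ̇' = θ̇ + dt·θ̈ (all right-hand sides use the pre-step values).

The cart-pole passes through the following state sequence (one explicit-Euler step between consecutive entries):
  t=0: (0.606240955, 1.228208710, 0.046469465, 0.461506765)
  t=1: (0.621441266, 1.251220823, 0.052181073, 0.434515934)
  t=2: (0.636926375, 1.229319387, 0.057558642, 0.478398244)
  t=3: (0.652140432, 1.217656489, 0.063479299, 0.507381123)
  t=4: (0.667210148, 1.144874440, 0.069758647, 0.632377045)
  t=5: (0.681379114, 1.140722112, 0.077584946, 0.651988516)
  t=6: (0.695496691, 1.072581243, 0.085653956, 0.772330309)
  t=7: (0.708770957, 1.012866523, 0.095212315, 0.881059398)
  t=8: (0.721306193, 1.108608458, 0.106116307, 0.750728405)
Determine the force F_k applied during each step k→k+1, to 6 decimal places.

step 0→1:
  ẍ = (ẋ'−ẋ)/dt = (1.251220823−1.228208710)/0.012376 = 1.859414
  θ̈ = (θ̇'−θ̇)/dt = (0.434515934−0.461506765)/0.012376 = -2.180901
  sinθ=0.046453, cosθ=0.998920
  F = (M+m)·ẍ + m·l·cosθ·θ̈ − m·l·sinθ·θ̇² = 3.965069 + -0.313861 − 0.001425 = 3.649783
step 1→2:
  ẍ = (ẋ'−ẋ)/dt = (1.229319387−1.251220823)/0.012376 = -1.769670
  θ̈ = (θ̇'−θ̇)/dt = (0.478398244−0.434515934)/0.012376 = 3.545759
  sinθ=0.052157, cosθ=0.998639
  F = (M+m)·ẍ + m·l·cosθ·θ̈ − m·l·sinθ·θ̇² = -3.773696 + 0.510138 − 0.001419 = -3.264976
step 2→3:
  ẍ = (ẋ'−ẋ)/dt = (1.217656489−1.229319387)/0.012376 = -0.942380
  θ̈ = (θ̇'−θ̇)/dt = (0.507381123−0.478398244)/0.012376 = 2.341862
  sinθ=0.057527, cosθ=0.998344
  F = (M+m)·ẍ + m·l·cosθ·θ̈ − m·l·sinθ·θ̇² = -2.009559 + 0.336831 − 0.001897 = -1.674625
step 3→4:
  ẍ = (ẋ'−ẋ)/dt = (1.144874440−1.217656489)/0.012376 = -5.880903
  θ̈ = (θ̇'−θ̇)/dt = (0.632377045−0.507381123)/0.012376 = 10.099864
  sinθ=0.063437, cosθ=0.997986
  F = (M+m)·ẍ + m·l·cosθ·θ̈ − m·l·sinθ·θ̇² = -12.540607 + 1.452146 − 0.002353 = -11.090814
step 4→5:
  ẍ = (ẋ'−ẋ)/dt = (1.140722112−1.144874440)/0.012376 = -0.335515
  θ̈ = (θ̇'−θ̇)/dt = (0.651988516−0.632377045)/0.012376 = 1.584637
  sinθ=0.069702, cosθ=0.997568
  F = (M+m)·ẍ + m·l·cosθ·θ̈ − m·l·sinθ·θ̇² = -0.715461 + 0.227742 − 0.004016 = -0.491735
step 5→6:
  ẍ = (ẋ'−ẋ)/dt = (1.072581243−1.140722112)/0.012376 = -5.505888
  θ̈ = (θ̇'−θ̇)/dt = (0.772330309−0.651988516)/0.012376 = 9.723804
  sinθ=0.077507, cosθ=0.996992
  F = (M+m)·ẍ + m·l·cosθ·θ̈ − m·l·sinθ·θ̇² = -11.740915 + 1.396684 − 0.004747 = -10.348978
step 6→7:
  ẍ = (ẋ'−ẋ)/dt = (1.012866523−1.072581243)/0.012376 = -4.825042
  θ̈ = (θ̇'−θ̇)/dt = (0.881059398−0.772330309)/0.012376 = 8.785479
  sinθ=0.085549, cosθ=0.996334
  F = (M+m)·ẍ + m·l·cosθ·θ̈ − m·l·sinθ·θ̇² = -10.289060 + 1.261074 − 0.007352 = -9.035337
step 7→8:
  ẍ = (ẋ'−ẋ)/dt = (1.108608458−1.012866523)/0.012376 = 7.736097
  θ̈ = (θ̇'−θ̇)/dt = (0.750728405−0.881059398)/0.012376 = -10.530946
  sinθ=0.095069, cosθ=0.995471
  F = (M+m)·ẍ + m·l·cosθ·θ̈ − m·l·sinθ·θ̇² = 16.496677 + -1.510310 − 0.010632 = 14.975735

F_0 = 3.649783 N
F_1 = -3.264976 N
F_2 = -1.674625 N
F_3 = -11.090814 N
F_4 = -0.491735 N
F_5 = -10.348978 N
F_6 = -9.035337 N
F_7 = 14.975735 N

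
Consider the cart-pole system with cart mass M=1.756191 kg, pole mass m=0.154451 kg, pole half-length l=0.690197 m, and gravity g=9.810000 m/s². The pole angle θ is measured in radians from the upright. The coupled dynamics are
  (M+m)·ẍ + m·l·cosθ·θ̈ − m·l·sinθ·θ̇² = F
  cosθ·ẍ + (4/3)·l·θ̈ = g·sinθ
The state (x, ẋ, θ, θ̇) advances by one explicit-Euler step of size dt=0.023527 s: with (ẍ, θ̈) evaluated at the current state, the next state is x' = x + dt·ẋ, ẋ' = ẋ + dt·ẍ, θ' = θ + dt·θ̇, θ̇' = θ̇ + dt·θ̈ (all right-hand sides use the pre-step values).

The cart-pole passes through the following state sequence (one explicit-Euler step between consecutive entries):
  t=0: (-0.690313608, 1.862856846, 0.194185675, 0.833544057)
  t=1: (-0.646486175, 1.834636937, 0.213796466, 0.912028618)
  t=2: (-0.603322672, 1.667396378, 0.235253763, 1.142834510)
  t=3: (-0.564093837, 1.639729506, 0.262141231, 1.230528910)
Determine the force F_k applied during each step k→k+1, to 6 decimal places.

F_0 = -1.957116 N
F_1 = -12.578542 N
F_2 = -1.892895 N

step 0→1:
  ẍ = (ẋ'−ẋ)/dt = (1.834636937−1.862856846)/0.023527 = -1.199469
  θ̈ = (θ̇'−θ̇)/dt = (0.912028618−0.833544057)/0.023527 = 3.335936
  sinθ=0.192968, cosθ=0.981205
  F = (M+m)·ẍ + m·l·cosθ·θ̈ − m·l·sinθ·θ̇² = -2.291756 + 0.348932 − 0.014292 = -1.957116
step 1→2:
  ẍ = (ẋ'−ẋ)/dt = (1.667396378−1.834636937)/0.023527 = -7.108452
  θ̈ = (θ̇'−θ̇)/dt = (1.142834510−0.912028618)/0.023527 = 9.810256
  sinθ=0.212171, cosθ=0.977232
  F = (M+m)·ẍ + m·l·cosθ·θ̈ − m·l·sinθ·θ̇² = -13.581708 + 1.021979 − 0.018813 = -12.578542
step 2→3:
  ẍ = (ẋ'−ẋ)/dt = (1.639729506−1.667396378)/0.023527 = -1.175963
  θ̈ = (θ̇'−θ̇)/dt = (1.230528910−1.142834510)/0.023527 = 3.727394
  sinθ=0.233090, cosθ=0.972455
  F = (M+m)·ẍ + m·l·cosθ·θ̈ − m·l·sinθ·θ̇² = -2.246844 + 0.386401 − 0.032453 = -1.892895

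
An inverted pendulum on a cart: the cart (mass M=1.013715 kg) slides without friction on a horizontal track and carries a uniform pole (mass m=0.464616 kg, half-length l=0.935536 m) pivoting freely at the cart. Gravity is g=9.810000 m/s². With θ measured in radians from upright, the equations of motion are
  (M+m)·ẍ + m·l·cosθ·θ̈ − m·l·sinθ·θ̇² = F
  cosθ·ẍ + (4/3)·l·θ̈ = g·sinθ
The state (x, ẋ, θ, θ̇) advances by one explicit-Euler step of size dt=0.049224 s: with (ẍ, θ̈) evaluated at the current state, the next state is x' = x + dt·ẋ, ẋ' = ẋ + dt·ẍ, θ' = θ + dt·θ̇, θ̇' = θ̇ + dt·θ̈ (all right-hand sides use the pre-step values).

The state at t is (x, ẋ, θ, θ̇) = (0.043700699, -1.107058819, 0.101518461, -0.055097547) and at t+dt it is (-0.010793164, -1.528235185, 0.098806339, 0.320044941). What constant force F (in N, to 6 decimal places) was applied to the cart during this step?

F = -9.353626 N

ẍ = (ẋ'−ẋ)/dt = (-1.528235185−-1.107058819)/0.049224 = -8.556321
θ̈ = (θ̇'−θ̇)/dt = (0.320044941−-0.055097547)/0.049224 = 7.621130
sinθ=0.101344, cosθ=0.994851
F = (M+m)·ẍ + m·l·cosθ·θ̈ − m·l·sinθ·θ̇² = -12.649075 + 3.295583 − 0.000134 = -9.353626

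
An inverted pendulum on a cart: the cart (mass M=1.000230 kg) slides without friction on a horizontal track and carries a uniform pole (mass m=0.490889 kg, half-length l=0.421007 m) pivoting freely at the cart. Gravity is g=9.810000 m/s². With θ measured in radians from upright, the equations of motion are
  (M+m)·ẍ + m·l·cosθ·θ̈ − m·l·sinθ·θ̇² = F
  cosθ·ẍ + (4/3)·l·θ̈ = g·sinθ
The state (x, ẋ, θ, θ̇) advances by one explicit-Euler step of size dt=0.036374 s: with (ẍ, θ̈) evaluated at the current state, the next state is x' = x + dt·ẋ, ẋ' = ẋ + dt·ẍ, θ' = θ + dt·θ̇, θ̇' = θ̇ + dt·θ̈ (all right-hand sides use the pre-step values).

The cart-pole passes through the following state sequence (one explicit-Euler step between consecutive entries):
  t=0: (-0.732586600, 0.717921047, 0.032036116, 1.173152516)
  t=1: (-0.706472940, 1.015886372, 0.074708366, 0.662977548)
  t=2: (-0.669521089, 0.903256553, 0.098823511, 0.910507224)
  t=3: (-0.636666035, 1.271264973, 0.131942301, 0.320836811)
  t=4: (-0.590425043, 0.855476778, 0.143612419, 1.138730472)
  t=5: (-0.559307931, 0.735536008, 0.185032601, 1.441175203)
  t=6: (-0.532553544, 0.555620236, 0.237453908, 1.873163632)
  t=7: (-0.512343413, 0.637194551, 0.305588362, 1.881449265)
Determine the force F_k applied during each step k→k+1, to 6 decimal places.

F_0 = 9.308511 N
F_1 = -3.221460 N
F_2 = 11.735257 N
F_3 = -12.440987 N
F_4 = -3.254494 N
F_5 = -5.041905 N
F_6 = 3.219246 N

step 0→1:
  ẍ = (ẋ'−ẋ)/dt = (1.015886372−0.717921047)/0.036374 = 8.191712
  θ̈ = (θ̇'−θ̇)/dt = (0.662977548−1.173152516)/0.036374 = -14.025814
  sinθ=0.032031, cosθ=0.999487
  F = (M+m)·ẍ + m·l·cosθ·θ̈ − m·l·sinθ·θ̇² = 12.214817 + -2.897195 − 0.009111 = 9.308511
step 1→2:
  ẍ = (ẋ'−ẋ)/dt = (0.903256553−1.015886372)/0.036374 = -3.096438
  θ̈ = (θ̇'−θ̇)/dt = (0.910507224−0.662977548)/0.036374 = 6.805127
  sinθ=0.074639, cosθ=0.997211
  F = (M+m)·ẍ + m·l·cosθ·θ̈ − m·l·sinθ·θ̇² = -4.617157 + 1.402477 − 0.006780 = -3.221460
step 2→3:
  ẍ = (ẋ'−ẋ)/dt = (1.271264973−0.903256553)/0.036374 = 10.117348
  θ̈ = (θ̇'−θ̇)/dt = (0.320836811−0.910507224)/0.036374 = -16.211316
  sinθ=0.098663, cosθ=0.995121
  F = (M+m)·ẍ + m·l·cosθ·θ̈ − m·l·sinθ·θ̇² = 15.086170 + -3.334009 − 0.016904 = 11.735257
step 3→4:
  ẍ = (ẋ'−ẋ)/dt = (0.855476778−1.271264973)/0.036374 = -11.430918
  θ̈ = (θ̇'−θ̇)/dt = (1.138730472−0.320836811)/0.036374 = 22.485667
  sinθ=0.131560, cosθ=0.991308
  F = (M+m)·ẍ + m·l·cosθ·θ̈ − m·l·sinθ·θ̇² = -17.044858 + 4.606670 − 0.002799 = -12.440987
step 4→5:
  ẍ = (ẋ'−ẋ)/dt = (0.735536008−0.855476778)/0.036374 = -3.297431
  θ̈ = (θ̇'−θ̇)/dt = (1.441175203−1.138730472)/0.036374 = 8.314860
  sinθ=0.143119, cosθ=0.989705
  F = (M+m)·ẍ + m·l·cosθ·θ̈ − m·l·sinθ·θ̇² = -4.916863 + 1.700723 − 0.038354 = -3.254494
step 5→6:
  ẍ = (ẋ'−ẋ)/dt = (0.555620236−0.735536008)/0.036374 = -4.946274
  θ̈ = (θ̇'−θ̇)/dt = (1.873163632−1.441175203)/0.036374 = 11.876297
  sinθ=0.183979, cosθ=0.982930
  F = (M+m)·ẍ + m·l·cosθ·θ̈ − m·l·sinθ·θ̇² = -7.375483 + 2.412550 − 0.078972 = -5.041905
step 6→7:
  ẍ = (ẋ'−ẋ)/dt = (0.637194551−0.555620236)/0.036374 = 2.242655
  θ̈ = (θ̇'−θ̇)/dt = (1.881449265−1.873163632)/0.036374 = 0.227790
  sinθ=0.235229, cosθ=0.971940
  F = (M+m)·ẍ + m·l·cosθ·θ̈ − m·l·sinθ·θ̇² = 3.344065 + 0.045756 − 0.170575 = 3.219246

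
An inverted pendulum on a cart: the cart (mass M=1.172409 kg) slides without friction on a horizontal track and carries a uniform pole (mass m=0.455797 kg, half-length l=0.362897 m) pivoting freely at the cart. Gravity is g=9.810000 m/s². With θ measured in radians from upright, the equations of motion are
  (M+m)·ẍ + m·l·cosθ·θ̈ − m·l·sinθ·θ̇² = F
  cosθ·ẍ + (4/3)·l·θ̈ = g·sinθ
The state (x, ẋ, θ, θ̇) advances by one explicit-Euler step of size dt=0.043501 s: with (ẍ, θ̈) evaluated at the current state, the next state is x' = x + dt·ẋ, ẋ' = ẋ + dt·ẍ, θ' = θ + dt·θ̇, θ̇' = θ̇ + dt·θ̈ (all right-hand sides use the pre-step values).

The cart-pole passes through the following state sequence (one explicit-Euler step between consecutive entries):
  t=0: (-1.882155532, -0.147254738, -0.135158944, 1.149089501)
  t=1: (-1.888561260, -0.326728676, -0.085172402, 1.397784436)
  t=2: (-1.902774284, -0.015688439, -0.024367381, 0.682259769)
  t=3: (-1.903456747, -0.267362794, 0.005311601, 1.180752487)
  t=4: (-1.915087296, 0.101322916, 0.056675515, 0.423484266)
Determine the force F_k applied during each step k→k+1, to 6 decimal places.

step 0→1:
  ẍ = (ẋ'−ẋ)/dt = (-0.326728676−-0.147254738)/0.043501 = -4.125743
  θ̈ = (θ̇'−θ̇)/dt = (1.397784436−1.149089501)/0.043501 = 5.716994
  sinθ=-0.134748, cosθ=0.990880
  F = (M+m)·ẍ + m·l·cosθ·θ̈ − m·l·sinθ·θ̇² = -6.717559 + 0.937009 − -0.029430 = -5.751121
step 1→2:
  ẍ = (ẋ'−ẋ)/dt = (-0.015688439−-0.326728676)/0.043501 = 7.150186
  θ̈ = (θ̇'−θ̇)/dt = (0.682259769−1.397784436)/0.043501 = -16.448465
  sinθ=-0.085069, cosθ=0.996375
  F = (M+m)·ẍ + m·l·cosθ·θ̈ − m·l·sinθ·θ̇² = 11.641976 + -2.710835 − -0.027492 = 8.958633
step 2→3:
  ẍ = (ẋ'−ẋ)/dt = (-0.267362794−-0.015688439)/0.043501 = -5.785484
  θ̈ = (θ̇'−θ̇)/dt = (1.180752487−0.682259769)/0.043501 = 11.459339
  sinθ=-0.024365, cosθ=0.999703
  F = (M+m)·ẍ + m·l·cosθ·θ̈ − m·l·sinθ·θ̇² = -9.419960 + 1.894896 − -0.001876 = -7.523188
step 3→4:
  ẍ = (ẋ'−ẋ)/dt = (0.101322916−-0.267362794)/0.043501 = 8.475339
  θ̈ = (θ̇'−θ̇)/dt = (0.423484266−1.180752487)/0.043501 = -17.408065
  sinθ=0.005312, cosθ=0.999986
  F = (M+m)·ẍ + m·l·cosθ·θ̈ − m·l·sinθ·θ̇² = 13.799597 + -2.879381 − 0.001225 = 10.918991

F_0 = -5.751121 N
F_1 = 8.958633 N
F_2 = -7.523188 N
F_3 = 10.918991 N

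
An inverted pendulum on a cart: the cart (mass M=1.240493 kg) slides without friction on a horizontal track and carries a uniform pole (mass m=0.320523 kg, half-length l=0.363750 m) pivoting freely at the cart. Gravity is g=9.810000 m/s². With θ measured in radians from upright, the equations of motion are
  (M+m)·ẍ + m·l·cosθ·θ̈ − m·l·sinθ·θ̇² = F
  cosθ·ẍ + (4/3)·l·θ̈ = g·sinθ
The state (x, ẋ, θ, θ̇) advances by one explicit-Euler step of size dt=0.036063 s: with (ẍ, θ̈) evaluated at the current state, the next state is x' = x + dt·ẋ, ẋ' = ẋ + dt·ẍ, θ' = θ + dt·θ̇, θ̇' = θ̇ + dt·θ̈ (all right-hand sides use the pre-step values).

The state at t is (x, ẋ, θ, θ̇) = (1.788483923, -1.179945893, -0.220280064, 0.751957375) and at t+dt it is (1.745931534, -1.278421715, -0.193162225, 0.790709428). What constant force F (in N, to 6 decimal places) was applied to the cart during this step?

F = -4.125944 N

ẍ = (ẋ'−ẋ)/dt = (-1.278421715−-1.179945893)/0.036063 = -2.730661
θ̈ = (θ̇'−θ̇)/dt = (0.790709428−0.751957375)/0.036063 = 1.074565
sinθ=-0.218503, cosθ=0.975836
F = (M+m)·ẍ + m·l·cosθ·θ̈ − m·l·sinθ·θ̇² = -4.262605 + 0.122257 − -0.014405 = -4.125944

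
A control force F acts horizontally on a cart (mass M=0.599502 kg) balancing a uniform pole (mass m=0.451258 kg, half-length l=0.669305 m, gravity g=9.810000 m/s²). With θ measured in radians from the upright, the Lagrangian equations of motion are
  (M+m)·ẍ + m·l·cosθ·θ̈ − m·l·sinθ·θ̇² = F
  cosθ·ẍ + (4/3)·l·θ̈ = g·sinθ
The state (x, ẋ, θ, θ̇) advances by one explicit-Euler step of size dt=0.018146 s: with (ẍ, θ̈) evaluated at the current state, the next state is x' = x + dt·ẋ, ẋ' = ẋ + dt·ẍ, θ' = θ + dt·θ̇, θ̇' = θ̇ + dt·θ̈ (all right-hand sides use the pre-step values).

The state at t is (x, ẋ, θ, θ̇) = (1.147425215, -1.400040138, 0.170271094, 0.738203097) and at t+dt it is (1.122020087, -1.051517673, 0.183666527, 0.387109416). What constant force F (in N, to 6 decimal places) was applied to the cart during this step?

ẍ = (ẋ'−ẋ)/dt = (-1.051517673−-1.400040138)/0.018146 = 19.206573
θ̈ = (θ̇'−θ̇)/dt = (0.387109416−0.738203097)/0.018146 = -19.348269
sinθ=0.169450, cosθ=0.985539
F = (M+m)·ẍ + m·l·cosθ·θ̈ − m·l·sinθ·θ̇² = 20.181498 + -5.759236 − 0.027890 = 14.394373

F = 14.394373 N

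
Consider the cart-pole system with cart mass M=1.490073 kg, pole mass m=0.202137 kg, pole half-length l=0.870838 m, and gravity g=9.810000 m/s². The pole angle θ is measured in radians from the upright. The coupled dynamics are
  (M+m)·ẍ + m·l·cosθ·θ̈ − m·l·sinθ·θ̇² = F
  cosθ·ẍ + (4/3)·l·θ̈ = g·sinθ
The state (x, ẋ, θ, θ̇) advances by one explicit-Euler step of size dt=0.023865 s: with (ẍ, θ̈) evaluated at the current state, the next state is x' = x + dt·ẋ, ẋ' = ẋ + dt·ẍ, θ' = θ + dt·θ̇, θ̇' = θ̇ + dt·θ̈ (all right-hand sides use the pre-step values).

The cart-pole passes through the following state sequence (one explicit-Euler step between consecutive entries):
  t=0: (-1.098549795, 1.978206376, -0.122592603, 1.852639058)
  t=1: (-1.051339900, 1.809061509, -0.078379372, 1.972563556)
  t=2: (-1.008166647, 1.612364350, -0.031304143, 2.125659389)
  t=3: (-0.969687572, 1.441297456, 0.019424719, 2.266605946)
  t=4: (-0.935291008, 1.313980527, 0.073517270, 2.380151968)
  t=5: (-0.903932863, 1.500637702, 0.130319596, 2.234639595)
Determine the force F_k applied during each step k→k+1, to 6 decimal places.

step 0→1:
  ẍ = (ẋ'−ẋ)/dt = (1.809061509−1.978206376)/0.023865 = -7.087570
  θ̈ = (θ̇'−θ̇)/dt = (1.972563556−1.852639058)/0.023865 = 5.025120
  sinθ=-0.122286, cosθ=0.992495
  F = (M+m)·ẍ + m·l·cosθ·θ̈ − m·l·sinθ·θ̇² = -11.993657 + 0.877926 − -0.073882 = -11.041849
step 1→2:
  ẍ = (ẋ'−ẋ)/dt = (1.612364350−1.809061509)/0.023865 = -8.242077
  θ̈ = (θ̇'−θ̇)/dt = (2.125659389−1.972563556)/0.023865 = 6.415078
  sinθ=-0.078299, cosθ=0.996930
  F = (M+m)·ẍ + m·l·cosθ·θ̈ − m·l·sinθ·θ̇² = -13.947325 + 1.125770 − -0.053629 = -12.767925
step 2→3:
  ẍ = (ẋ'−ẋ)/dt = (1.441297456−1.612364350)/0.023865 = -7.168108
  θ̈ = (θ̇'−θ̇)/dt = (2.266605946−2.125659389)/0.023865 = 5.905994
  sinθ=-0.031299, cosθ=0.999510
  F = (M+m)·ẍ + m·l·cosθ·θ̈ − m·l·sinθ·θ̇² = -12.129944 + 1.039114 − -0.024894 = -11.065935
step 3→4:
  ẍ = (ẋ'−ẋ)/dt = (1.313980527−1.441297456)/0.023865 = -5.334881
  θ̈ = (θ̇'−θ̇)/dt = (2.380151968−2.266605946)/0.023865 = 4.757847
  sinθ=0.019423, cosθ=0.999811
  F = (M+m)·ẍ + m·l·cosθ·θ̈ − m·l·sinθ·θ̇² = -9.027738 + 0.837359 − 0.017566 = -8.207945
step 4→5:
  ẍ = (ẋ'−ẋ)/dt = (1.500637702−1.313980527)/0.023865 = 7.821378
  θ̈ = (θ̇'−θ̇)/dt = (2.234639595−2.380151968)/0.023865 = -6.097313
  sinθ=0.073451, cosθ=0.997299
  F = (M+m)·ẍ + m·l·cosθ·θ̈ − m·l·sinθ·θ̇² = 13.235413 + -1.070402 − 0.073247 = 12.091764

F_0 = -11.041849 N
F_1 = -12.767925 N
F_2 = -11.065935 N
F_3 = -8.207945 N
F_4 = 12.091764 N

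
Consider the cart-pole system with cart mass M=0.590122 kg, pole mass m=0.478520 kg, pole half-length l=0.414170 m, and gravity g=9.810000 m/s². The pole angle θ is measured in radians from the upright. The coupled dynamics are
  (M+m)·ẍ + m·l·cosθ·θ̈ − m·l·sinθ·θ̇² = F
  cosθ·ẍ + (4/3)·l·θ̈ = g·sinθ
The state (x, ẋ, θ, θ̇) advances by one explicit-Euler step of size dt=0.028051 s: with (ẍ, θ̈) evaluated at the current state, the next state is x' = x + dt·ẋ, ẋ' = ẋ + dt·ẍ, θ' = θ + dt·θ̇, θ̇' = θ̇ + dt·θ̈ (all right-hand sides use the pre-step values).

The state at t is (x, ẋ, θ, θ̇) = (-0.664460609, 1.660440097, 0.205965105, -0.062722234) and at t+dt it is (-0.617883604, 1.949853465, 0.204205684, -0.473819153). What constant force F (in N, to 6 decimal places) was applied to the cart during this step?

ẍ = (ẋ'−ẋ)/dt = (1.949853465−1.660440097)/0.028051 = 10.317399
θ̈ = (θ̇'−θ̇)/dt = (-0.473819153−-0.062722234)/0.028051 = -14.655339
sinθ=0.204512, cosθ=0.978864
F = (M+m)·ẍ + m·l·cosθ·θ̈ − m·l·sinθ·θ̇² = 11.025606 + -2.843132 − 0.000159 = 8.182315

F = 8.182315 N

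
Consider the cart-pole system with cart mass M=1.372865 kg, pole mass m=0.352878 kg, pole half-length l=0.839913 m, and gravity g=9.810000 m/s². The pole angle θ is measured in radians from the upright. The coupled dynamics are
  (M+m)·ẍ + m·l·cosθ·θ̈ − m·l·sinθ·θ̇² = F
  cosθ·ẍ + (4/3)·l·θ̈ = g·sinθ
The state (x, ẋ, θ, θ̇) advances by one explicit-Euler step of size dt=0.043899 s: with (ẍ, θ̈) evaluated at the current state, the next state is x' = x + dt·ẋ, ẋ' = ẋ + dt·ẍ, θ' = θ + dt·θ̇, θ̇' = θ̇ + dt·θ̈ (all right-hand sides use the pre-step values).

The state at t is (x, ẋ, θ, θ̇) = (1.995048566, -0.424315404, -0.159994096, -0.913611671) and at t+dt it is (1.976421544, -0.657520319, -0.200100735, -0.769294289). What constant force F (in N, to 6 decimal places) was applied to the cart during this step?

F = -8.166339 N

ẍ = (ẋ'−ẋ)/dt = (-0.657520319−-0.424315404)/0.043899 = -5.312306
θ̈ = (θ̇'−θ̇)/dt = (-0.769294289−-0.913611671)/0.043899 = 3.287487
sinθ=-0.159312, cosθ=0.987228
F = (M+m)·ẍ + m·l·cosθ·θ̈ − m·l·sinθ·θ̇² = -9.167675 + 0.961923 − -0.039412 = -8.166339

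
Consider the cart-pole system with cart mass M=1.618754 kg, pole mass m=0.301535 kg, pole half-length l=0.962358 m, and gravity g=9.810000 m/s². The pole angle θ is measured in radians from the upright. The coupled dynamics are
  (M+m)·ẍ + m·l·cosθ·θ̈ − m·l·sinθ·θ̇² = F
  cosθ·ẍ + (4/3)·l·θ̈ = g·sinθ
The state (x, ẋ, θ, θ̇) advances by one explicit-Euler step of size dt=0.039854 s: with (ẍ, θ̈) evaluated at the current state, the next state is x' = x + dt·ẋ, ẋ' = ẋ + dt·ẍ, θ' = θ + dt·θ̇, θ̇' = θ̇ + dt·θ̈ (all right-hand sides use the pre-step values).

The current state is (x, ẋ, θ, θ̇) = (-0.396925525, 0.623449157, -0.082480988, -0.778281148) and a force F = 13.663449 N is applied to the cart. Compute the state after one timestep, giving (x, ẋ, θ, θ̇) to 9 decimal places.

(-0.372078582, 0.948527037, -0.113498605, -1.055867755)

sinθ=-0.082387499, cosθ=0.996600371
temp = (F + m·l·θ̇²·sinθ)/(M+m) = (13.663449 + -0.014481339)/1.920289 = 7.107767456
θ̈ = (g·sinθ − cosθ·temp)/(l·(4/3 − m·cos²θ/(M+m))) = -6.965087754
ẍ = temp − m·l·θ̈·cosθ/(M+m) = 8.156719016
Euler: x'=-0.396925525+0.039854·0.623449157=-0.372078582, ẋ'=0.623449157+0.039854·8.156719016=0.948527037
       θ'=-0.082480988+0.039854·-0.778281148=-0.113498605, θ̇'=-0.778281148+0.039854·-6.965087754=-1.055867755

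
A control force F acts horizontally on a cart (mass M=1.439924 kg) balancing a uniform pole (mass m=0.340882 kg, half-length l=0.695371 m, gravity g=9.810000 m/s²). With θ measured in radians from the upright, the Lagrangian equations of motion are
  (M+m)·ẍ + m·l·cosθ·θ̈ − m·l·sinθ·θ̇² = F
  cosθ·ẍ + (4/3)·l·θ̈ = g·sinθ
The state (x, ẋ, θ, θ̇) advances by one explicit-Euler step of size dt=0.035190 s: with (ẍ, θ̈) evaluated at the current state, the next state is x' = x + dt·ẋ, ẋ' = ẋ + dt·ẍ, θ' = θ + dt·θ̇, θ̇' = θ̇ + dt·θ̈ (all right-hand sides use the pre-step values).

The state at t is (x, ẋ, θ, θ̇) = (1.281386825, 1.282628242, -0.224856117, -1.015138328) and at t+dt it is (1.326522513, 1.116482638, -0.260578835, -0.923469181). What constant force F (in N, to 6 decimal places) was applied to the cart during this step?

F = -7.751472 N

ẍ = (ẋ'−ẋ)/dt = (1.116482638−1.282628242)/0.035190 = -4.721387
θ̈ = (θ̇'−θ̇)/dt = (-0.923469181−-1.015138328)/0.035190 = 2.604977
sinθ=-0.222966, cosθ=0.974826
F = (M+m)·ẍ + m·l·cosθ·θ̈ − m·l·sinθ·θ̇² = -8.407874 + 0.601938 − -0.054464 = -7.751472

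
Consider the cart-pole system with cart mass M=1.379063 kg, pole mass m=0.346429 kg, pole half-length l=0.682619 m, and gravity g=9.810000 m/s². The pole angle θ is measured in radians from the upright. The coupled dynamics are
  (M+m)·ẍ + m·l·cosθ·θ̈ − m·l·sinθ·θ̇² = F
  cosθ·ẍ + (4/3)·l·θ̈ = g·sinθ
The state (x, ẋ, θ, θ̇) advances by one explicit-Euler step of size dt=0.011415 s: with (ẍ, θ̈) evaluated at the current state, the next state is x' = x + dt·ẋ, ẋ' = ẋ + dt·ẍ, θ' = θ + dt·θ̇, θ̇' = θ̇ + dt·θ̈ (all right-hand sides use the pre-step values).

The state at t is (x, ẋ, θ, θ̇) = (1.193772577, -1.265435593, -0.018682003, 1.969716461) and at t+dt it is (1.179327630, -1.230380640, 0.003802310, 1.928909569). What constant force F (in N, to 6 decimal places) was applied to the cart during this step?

ẍ = (ẋ'−ẋ)/dt = (-1.230380640−-1.265435593)/0.011415 = 3.070955
θ̈ = (θ̇'−θ̇)/dt = (1.928909569−1.969716461)/0.011415 = -3.574848
sinθ=-0.018681, cosθ=0.999825
F = (M+m)·ẍ + m·l·cosθ·θ̈ − m·l·sinθ·θ̇² = 5.298909 + -0.845229 − -0.017140 = 4.470819

F = 4.470819 N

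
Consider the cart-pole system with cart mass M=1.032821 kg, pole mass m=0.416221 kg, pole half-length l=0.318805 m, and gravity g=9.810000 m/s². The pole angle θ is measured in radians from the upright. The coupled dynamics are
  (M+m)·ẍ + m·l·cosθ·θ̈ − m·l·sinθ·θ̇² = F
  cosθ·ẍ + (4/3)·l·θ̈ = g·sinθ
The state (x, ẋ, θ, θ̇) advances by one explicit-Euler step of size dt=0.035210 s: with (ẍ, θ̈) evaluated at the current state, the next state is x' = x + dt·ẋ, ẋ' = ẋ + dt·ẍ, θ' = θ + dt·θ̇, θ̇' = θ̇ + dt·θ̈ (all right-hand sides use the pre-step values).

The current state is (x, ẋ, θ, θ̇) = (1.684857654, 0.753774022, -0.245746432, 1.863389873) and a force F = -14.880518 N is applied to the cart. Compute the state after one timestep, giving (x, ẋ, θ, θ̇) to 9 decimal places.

(1.711398037, 0.318888294, -0.180136475, 2.658049262)

sinθ=-0.243280399, cosθ=0.969956003
temp = (F + m·l·θ̇²·sinθ)/(M+m) = (-14.880518 + -0.112089180)/1.449042 = -10.346564958
θ̈ = (g·sinθ − cosθ·temp)/(l·(4/3 − m·cos²θ/(M+m))) = 22.569139132
ẍ = temp − m·l·θ̈·cosθ/(M+m) = -12.351199308
Euler: x'=1.684857654+0.035210·0.753774022=1.711398037, ẋ'=0.753774022+0.035210·-12.351199308=0.318888294
       θ'=-0.245746432+0.035210·1.863389873=-0.180136475, θ̇'=1.863389873+0.035210·22.569139132=2.658049262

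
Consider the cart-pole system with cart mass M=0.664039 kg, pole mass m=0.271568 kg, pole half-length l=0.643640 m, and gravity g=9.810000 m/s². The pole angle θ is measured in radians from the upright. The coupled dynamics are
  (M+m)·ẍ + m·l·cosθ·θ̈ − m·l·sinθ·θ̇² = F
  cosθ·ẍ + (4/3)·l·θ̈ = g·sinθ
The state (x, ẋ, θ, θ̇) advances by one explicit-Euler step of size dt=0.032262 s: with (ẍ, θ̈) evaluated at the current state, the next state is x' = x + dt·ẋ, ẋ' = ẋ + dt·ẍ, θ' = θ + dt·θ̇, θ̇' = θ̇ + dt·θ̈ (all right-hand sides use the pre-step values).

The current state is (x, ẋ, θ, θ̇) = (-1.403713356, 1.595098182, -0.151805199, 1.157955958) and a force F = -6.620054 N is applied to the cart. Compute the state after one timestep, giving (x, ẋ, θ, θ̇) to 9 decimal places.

(-1.352252298, 1.316674582, -0.114447224, 1.422887949)

sinθ=-0.151222817, cosθ=0.988499701
temp = (F + m·l·θ̇²·sinθ)/(M+m) = (-6.620054 + -0.035442392)/0.935607 = -7.113559852
θ̈ = (g·sinθ − cosθ·temp)/(l·(4/3 − m·cos²θ/(M+m))) = 8.211889881
ẍ = temp − m·l·θ̈·cosθ/(M+m) = -8.630078716
Euler: x'=-1.403713356+0.032262·1.595098182=-1.352252298, ẋ'=1.595098182+0.032262·-8.630078716=1.316674582
       θ'=-0.151805199+0.032262·1.157955958=-0.114447224, θ̇'=1.157955958+0.032262·8.211889881=1.422887949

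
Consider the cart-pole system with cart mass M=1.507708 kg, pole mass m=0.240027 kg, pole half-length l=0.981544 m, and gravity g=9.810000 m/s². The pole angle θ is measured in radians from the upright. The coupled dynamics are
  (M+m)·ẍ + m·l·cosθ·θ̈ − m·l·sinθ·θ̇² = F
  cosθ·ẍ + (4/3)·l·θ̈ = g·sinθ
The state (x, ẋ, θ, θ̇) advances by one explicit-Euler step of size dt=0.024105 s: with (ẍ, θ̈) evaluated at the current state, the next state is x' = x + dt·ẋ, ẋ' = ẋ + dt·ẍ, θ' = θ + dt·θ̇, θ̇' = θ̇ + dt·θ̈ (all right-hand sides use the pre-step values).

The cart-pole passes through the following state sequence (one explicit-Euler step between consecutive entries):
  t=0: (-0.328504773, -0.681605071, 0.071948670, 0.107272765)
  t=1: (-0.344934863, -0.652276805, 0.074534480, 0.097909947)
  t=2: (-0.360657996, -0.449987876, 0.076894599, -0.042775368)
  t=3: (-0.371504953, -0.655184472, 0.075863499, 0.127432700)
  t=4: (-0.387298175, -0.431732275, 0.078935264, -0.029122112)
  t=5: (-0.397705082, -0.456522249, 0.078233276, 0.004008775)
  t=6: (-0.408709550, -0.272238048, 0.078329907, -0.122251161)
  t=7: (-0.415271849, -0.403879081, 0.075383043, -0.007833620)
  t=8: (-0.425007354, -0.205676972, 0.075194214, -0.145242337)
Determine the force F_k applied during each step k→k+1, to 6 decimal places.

F_0 = 2.034980 N
F_1 = 13.295597 N
F_2 = -13.219168 N
F_3 = 14.675398 N
F_4 = -1.474609 N
F_5 = 12.131278 N
F_6 = -8.430056 N
F_7 = 13.031470 N

step 0→1:
  ẍ = (ẋ'−ẋ)/dt = (-0.652276805−-0.681605071)/0.024105 = 1.216688
  θ̈ = (θ̇'−θ̇)/dt = (0.097909947−0.107272765)/0.024105 = -0.388418
  sinθ=0.071887, cosθ=0.997413
  F = (M+m)·ẍ + m·l·cosθ·θ̈ − m·l·sinθ·θ̇² = 2.126448 + -0.091273 − 0.000195 = 2.034980
step 1→2:
  ẍ = (ẋ'−ẋ)/dt = (-0.449987876−-0.652276805)/0.024105 = 8.391990
  θ̈ = (θ̇'−θ̇)/dt = (-0.042775368−0.097909947)/0.024105 = -5.836354
  sinθ=0.074465, cosθ=0.997224
  F = (M+m)·ẍ + m·l·cosθ·θ̈ − m·l·sinθ·θ̇² = 14.666975 + -1.371210 − 0.000168 = 13.295597
step 2→3:
  ẍ = (ẋ'−ẋ)/dt = (-0.655184472−-0.449987876)/0.024105 = -8.512615
  θ̈ = (θ̇'−θ̇)/dt = (0.127432700−-0.042775368)/0.024105 = 7.061110
  sinθ=0.076819, cosθ=0.997045
  F = (M+m)·ẍ + m·l·cosθ·θ̈ − m·l·sinθ·θ̇² = -14.877796 + 1.658661 − 0.000033 = -13.219168
step 3→4:
  ẍ = (ẋ'−ẋ)/dt = (-0.431732275−-0.655184472)/0.024105 = 9.269952
  θ̈ = (θ̇'−θ̇)/dt = (-0.029122112−0.127432700)/0.024105 = -6.494703
  sinθ=0.075791, cosθ=0.997124
  F = (M+m)·ẍ + m·l·cosθ·θ̈ − m·l·sinθ·θ̇² = 16.201420 + -1.525732 − 0.000290 = 14.675398
step 4→5:
  ẍ = (ẋ'−ẋ)/dt = (-0.456522249−-0.431732275)/0.024105 = -1.028416
  θ̈ = (θ̇'−θ̇)/dt = (0.004008775−-0.029122112)/0.024105 = 1.374440
  sinθ=0.078853, cosθ=0.996886
  F = (M+m)·ẍ + m·l·cosθ·θ̈ − m·l·sinθ·θ̇² = -1.797399 + 0.322806 − 0.000016 = -1.474609
step 5→6:
  ẍ = (ẋ'−ẋ)/dt = (-0.272238048−-0.456522249)/0.024105 = 7.645061
  θ̈ = (θ̇'−θ̇)/dt = (-0.122251161−0.004008775)/0.024105 = -5.237915
  sinθ=0.078153, cosθ=0.996941
  F = (M+m)·ẍ + m·l·cosθ·θ̈ − m·l·sinθ·θ̇² = 13.361541 + -1.230263 − 0.000000 = 12.131278
step 6→7:
  ẍ = (ẋ'−ẋ)/dt = (-0.403879081−-0.272238048)/0.024105 = -5.461151
  θ̈ = (θ̇'−θ̇)/dt = (-0.007833620−-0.122251161)/0.024105 = 4.746631
  sinθ=0.078250, cosθ=0.996934
  F = (M+m)·ẍ + m·l·cosθ·θ̈ − m·l·sinθ·θ̇² = -9.544644 + 1.114863 − 0.000276 = -8.430056
step 7→8:
  ẍ = (ẋ'−ẋ)/dt = (-0.205676972−-0.403879081)/0.024105 = 8.222448
  θ̈ = (θ̇'−θ̇)/dt = (-0.145242337−-0.007833620)/0.024105 = -5.700424
  sinθ=0.075312, cosθ=0.997160
  F = (M+m)·ẍ + m·l·cosθ·θ̈ − m·l·sinθ·θ̇² = 14.370660 + -1.339189 − 0.000001 = 13.031470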